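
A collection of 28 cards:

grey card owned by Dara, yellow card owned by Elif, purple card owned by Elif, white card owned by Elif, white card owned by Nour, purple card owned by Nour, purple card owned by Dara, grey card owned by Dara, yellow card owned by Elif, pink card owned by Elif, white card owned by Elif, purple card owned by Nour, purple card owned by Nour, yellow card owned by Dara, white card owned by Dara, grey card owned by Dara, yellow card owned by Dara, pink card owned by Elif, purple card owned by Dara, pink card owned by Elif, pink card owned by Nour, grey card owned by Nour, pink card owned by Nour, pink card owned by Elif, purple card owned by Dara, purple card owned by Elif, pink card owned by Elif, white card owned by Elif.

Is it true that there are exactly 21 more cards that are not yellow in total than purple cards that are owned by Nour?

True

There are 24 cards that are not yellow.
Count of purple cards owned by Nour: 3.
The claim requires 24 − 3 (= 21) to equal 21, which holds.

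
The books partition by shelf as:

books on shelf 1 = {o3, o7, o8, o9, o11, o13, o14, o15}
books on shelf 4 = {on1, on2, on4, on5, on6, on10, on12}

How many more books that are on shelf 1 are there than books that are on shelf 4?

1

books on shelf 1: 8.
books on shelf 4: 7.
8 − 7 = 1.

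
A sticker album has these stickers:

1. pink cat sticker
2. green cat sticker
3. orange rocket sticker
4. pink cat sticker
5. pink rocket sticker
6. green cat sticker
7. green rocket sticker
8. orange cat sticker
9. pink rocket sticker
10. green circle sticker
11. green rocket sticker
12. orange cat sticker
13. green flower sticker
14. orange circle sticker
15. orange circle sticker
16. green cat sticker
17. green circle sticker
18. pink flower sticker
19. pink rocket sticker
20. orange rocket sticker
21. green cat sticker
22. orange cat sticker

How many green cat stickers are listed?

4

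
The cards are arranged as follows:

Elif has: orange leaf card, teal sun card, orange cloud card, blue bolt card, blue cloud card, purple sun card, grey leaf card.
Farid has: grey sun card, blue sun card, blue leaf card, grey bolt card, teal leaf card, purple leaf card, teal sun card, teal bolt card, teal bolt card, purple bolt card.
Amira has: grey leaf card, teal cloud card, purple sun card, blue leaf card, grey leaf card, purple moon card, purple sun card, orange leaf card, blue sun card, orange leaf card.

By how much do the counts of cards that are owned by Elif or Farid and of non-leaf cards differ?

0

cards owned by Elif or Farid: 17. non-leaf cards: 17.
|17 − 17| = 17 − 17 = 0.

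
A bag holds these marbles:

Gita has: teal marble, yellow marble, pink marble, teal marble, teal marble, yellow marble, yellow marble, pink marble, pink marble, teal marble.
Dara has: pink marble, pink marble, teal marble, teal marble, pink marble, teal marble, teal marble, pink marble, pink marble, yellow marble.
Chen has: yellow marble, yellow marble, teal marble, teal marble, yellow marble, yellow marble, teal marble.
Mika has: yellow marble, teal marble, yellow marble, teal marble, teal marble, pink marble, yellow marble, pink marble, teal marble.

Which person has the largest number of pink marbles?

Counts by owner (restricted to pink marbles): Dara→5, Gita→3, Mika→2, Chen→0.
The maximum is 5, held uniquely by Dara.

Dara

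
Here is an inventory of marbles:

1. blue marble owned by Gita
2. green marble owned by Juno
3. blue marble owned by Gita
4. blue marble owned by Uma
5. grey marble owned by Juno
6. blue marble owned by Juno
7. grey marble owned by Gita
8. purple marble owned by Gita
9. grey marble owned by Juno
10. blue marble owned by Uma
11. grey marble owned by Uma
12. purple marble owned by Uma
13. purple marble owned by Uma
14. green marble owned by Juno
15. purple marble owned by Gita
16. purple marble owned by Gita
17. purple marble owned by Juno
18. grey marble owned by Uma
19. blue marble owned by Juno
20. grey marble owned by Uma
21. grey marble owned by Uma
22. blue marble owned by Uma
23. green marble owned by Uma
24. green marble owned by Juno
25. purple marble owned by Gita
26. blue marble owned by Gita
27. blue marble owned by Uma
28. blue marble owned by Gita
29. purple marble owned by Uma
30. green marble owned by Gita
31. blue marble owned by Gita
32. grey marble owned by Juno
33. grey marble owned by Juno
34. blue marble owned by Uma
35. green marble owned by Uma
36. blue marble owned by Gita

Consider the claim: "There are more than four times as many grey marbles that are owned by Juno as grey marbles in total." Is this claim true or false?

|grey marbles owned by Juno| = 4.
|grey marbles| = 9.
The claim requires 4 > 4 × 9 = 36, which does not hold.

False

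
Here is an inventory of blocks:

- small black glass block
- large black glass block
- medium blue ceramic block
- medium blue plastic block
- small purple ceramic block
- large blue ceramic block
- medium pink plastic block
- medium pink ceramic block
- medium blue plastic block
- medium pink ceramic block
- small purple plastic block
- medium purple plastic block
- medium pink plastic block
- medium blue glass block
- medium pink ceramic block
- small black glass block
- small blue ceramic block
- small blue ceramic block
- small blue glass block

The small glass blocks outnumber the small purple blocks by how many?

1

small glass blocks: 3.
small purple blocks: 2.
3 − 2 = 1.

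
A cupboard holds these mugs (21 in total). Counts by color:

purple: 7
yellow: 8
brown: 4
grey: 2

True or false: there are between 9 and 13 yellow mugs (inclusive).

There are 8 yellow mugs.
The claim requires 9 ≤ 8 ≤ 13, which does not hold.

False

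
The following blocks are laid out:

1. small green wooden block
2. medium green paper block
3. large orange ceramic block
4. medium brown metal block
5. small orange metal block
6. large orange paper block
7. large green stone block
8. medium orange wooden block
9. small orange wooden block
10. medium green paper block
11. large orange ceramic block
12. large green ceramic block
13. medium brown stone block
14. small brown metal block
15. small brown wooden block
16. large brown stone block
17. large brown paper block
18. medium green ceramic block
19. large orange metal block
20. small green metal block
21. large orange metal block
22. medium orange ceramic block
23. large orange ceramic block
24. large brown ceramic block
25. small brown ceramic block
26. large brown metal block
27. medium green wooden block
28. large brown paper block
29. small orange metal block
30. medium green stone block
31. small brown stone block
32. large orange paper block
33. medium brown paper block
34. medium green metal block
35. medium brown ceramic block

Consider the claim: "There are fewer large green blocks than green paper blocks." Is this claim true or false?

There are 2 large green blocks.
There are 2 green paper blocks.
The claim requires 2 < 2, which does not hold.

False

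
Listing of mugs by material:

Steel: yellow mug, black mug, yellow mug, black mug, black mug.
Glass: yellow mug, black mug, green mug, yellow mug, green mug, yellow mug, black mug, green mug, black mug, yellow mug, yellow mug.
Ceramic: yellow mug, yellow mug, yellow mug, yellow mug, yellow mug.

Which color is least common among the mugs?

Counts by color: yellow 12, black 6, green 3.
The minimum is 3, held uniquely by green.

green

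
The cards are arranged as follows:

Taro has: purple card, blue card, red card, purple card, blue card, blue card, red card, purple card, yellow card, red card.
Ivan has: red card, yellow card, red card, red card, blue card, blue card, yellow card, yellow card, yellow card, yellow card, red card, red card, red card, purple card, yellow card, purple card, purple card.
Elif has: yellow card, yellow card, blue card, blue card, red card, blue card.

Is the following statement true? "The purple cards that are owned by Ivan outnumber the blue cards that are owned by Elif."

False

Count of purple cards owned by Ivan: 3.
Count of blue cards owned by Elif: 3.
The claim requires 3 > 3, which does not hold.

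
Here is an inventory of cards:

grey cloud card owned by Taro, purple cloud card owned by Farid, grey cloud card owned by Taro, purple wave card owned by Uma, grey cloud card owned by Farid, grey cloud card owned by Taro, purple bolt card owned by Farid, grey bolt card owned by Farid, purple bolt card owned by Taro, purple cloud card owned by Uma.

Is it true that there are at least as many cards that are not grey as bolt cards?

True

cards that are not grey: 5.
bolt cards: 3.
The claim requires 5 ≥ 3, which holds.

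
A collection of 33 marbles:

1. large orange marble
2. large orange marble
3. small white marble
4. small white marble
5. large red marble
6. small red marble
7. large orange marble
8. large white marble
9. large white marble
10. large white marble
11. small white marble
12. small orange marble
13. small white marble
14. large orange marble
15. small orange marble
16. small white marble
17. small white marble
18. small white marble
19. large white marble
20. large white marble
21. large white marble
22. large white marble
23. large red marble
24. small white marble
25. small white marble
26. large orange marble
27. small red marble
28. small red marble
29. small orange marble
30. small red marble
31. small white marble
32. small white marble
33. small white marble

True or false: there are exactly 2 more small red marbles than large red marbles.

There are 4 small red marbles.
There are 2 large red marbles.
The claim requires 4 − 2 (= 2) to equal 2, which holds.

True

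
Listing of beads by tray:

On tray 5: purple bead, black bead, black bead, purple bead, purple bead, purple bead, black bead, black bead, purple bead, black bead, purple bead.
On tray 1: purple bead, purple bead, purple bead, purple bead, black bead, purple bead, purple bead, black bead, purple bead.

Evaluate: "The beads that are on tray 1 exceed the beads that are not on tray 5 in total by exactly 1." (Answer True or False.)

False

beads on tray 1: 9.
beads that are not on tray 5: 9.
The claim requires 9 − 9 (= 0) to equal 1, which does not hold.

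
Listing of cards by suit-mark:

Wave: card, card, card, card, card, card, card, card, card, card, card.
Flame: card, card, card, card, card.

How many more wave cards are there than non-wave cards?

wave cards: 11.
non-wave cards: 5.
11 − 5 = 6.

6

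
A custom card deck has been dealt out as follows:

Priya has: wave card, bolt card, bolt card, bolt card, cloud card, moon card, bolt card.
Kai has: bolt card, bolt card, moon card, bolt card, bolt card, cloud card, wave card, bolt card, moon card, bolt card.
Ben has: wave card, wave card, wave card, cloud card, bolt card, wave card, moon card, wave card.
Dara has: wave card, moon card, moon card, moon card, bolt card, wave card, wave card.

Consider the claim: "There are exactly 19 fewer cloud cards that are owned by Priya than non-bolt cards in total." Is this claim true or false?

cloud cards owned by Priya: 1.
non-bolt cards: 20.
The claim requires 20 − 1 (= 19) to equal 19, which holds.

True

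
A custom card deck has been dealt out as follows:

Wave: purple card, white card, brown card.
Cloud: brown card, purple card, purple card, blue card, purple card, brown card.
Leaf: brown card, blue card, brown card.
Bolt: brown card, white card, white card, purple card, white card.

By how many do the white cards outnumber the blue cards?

2

white cards: 4.
blue cards: 2.
4 − 2 = 2.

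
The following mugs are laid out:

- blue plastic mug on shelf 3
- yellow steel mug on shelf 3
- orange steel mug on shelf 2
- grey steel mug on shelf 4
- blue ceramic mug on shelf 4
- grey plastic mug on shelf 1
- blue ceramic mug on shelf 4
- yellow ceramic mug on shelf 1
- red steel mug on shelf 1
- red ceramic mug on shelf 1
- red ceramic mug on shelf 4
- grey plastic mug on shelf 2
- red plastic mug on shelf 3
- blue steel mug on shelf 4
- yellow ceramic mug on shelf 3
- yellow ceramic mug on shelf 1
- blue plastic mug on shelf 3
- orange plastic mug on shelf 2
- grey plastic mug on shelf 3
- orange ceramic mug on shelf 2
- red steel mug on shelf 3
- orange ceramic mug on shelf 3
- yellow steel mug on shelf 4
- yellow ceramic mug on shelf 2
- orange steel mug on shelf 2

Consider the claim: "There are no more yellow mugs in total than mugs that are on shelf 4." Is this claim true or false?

True

There are 6 yellow mugs.
There are 6 mugs on shelf 4.
The claim requires 6 ≤ 6, which holds.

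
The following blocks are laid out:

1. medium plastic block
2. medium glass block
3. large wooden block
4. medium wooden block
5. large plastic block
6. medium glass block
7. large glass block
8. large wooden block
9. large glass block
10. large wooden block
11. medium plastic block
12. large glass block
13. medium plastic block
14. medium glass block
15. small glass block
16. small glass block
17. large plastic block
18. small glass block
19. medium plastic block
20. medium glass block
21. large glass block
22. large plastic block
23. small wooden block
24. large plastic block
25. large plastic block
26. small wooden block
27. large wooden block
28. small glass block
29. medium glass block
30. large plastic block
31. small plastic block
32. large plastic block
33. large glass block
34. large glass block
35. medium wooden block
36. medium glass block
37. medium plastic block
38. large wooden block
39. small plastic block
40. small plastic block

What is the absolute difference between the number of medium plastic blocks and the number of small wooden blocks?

3

medium plastic blocks: 5. small wooden blocks: 2.
|5 − 2| = 5 − 2 = 3.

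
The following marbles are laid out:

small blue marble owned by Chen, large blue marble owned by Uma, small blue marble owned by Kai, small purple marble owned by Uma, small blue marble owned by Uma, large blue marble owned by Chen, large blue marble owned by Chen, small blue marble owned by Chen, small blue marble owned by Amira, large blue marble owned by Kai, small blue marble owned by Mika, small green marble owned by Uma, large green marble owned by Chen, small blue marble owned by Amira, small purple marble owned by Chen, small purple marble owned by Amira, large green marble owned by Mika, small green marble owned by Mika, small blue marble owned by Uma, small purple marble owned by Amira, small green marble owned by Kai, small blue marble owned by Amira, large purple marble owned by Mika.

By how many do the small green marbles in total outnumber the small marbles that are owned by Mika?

small green marbles: 3.
small marbles owned by Mika: 2.
3 − 2 = 1.

1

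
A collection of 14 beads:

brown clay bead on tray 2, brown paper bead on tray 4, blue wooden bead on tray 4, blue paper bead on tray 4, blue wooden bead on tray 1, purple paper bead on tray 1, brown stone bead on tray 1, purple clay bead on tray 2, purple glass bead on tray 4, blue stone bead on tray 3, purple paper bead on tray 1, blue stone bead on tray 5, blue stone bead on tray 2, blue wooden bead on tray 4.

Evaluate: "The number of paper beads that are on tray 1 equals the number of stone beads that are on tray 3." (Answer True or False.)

There are 2 paper beads on tray 1.
There is 1 stone bead on tray 3.
The claim requires 2 = 1, which does not hold.

False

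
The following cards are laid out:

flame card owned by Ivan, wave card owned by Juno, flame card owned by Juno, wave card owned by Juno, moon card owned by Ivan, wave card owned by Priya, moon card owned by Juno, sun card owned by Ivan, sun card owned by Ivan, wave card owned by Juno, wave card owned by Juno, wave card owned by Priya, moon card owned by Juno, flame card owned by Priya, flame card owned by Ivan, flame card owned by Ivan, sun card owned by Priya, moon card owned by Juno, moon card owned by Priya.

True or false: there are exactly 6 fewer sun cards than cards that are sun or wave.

There are 3 sun cards.
There are 9 cards that are sun or wave.
The claim requires 9 − 3 (= 6) to equal 6, which holds.

True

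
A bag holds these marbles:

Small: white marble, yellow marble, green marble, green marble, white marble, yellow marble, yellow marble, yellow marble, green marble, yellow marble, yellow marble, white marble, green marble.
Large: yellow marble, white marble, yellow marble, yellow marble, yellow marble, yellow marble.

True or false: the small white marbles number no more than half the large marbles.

There are 3 small white marbles.
There are 6 large marbles.
The claim requires 2 × 3 = 6 ≤ 6, which holds.

True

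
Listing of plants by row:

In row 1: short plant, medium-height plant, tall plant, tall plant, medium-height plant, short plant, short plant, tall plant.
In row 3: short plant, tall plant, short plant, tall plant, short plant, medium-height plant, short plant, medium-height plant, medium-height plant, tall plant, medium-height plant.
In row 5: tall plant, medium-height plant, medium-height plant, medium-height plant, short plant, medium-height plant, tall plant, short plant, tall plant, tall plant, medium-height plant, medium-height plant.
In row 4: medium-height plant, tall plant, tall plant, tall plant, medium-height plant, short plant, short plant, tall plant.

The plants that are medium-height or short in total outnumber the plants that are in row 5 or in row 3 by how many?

plants that are medium-height or short: 25.
plants in row 5 or in row 3: 23.
25 − 23 = 2.

2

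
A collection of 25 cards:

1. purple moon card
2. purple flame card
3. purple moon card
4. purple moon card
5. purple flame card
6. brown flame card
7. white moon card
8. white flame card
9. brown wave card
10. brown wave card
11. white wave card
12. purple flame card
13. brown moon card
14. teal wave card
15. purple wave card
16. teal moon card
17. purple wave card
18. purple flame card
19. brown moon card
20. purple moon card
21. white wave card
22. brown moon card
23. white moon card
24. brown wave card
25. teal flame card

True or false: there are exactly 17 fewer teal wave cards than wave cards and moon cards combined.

teal wave cards: 1.
wave cards: 8; moon cards: 10; combined: 8 + 10 = 18.
The claim requires 18 − 1 (= 17) to equal 17, which holds.

True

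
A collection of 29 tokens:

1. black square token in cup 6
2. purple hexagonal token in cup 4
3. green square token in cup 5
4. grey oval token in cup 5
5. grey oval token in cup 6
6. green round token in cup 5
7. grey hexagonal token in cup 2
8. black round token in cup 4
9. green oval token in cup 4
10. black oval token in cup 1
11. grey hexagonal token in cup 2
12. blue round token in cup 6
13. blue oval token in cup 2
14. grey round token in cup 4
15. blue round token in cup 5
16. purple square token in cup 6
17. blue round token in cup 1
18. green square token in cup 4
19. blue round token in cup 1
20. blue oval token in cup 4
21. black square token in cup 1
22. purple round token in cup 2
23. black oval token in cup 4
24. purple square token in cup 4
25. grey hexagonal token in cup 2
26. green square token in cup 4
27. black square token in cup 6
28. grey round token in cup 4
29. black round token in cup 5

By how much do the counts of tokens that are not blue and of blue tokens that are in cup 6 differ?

tokens that are not blue: 23. blue tokens in cup 6: 1.
|23 − 1| = 23 − 1 = 22.

22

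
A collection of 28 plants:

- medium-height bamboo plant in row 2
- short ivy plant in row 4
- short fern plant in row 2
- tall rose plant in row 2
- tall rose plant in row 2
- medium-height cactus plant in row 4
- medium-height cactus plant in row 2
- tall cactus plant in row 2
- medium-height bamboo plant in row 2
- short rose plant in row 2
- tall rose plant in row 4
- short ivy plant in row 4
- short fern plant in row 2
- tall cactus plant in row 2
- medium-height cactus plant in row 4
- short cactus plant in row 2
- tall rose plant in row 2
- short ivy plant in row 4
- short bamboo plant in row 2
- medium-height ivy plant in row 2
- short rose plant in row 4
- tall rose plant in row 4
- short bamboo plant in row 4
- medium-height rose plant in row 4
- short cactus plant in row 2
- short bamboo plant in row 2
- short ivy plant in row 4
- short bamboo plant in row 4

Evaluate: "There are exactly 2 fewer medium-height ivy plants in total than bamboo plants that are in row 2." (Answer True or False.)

medium-height ivy plants: 1.
bamboo plants in row 2: 4.
The claim requires 4 − 1 (= 3) to equal 2, which does not hold.

False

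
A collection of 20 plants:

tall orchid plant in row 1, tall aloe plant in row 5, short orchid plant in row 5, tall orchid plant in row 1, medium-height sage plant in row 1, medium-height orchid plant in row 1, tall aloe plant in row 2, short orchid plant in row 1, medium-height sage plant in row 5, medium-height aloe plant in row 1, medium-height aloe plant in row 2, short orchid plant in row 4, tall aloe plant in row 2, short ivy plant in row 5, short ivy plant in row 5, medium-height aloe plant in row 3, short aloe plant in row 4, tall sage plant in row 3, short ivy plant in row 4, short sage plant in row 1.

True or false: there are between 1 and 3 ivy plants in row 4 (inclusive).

|ivy plants in row 4| = 1.
The claim requires 1 ≤ 1 ≤ 3, which holds.

True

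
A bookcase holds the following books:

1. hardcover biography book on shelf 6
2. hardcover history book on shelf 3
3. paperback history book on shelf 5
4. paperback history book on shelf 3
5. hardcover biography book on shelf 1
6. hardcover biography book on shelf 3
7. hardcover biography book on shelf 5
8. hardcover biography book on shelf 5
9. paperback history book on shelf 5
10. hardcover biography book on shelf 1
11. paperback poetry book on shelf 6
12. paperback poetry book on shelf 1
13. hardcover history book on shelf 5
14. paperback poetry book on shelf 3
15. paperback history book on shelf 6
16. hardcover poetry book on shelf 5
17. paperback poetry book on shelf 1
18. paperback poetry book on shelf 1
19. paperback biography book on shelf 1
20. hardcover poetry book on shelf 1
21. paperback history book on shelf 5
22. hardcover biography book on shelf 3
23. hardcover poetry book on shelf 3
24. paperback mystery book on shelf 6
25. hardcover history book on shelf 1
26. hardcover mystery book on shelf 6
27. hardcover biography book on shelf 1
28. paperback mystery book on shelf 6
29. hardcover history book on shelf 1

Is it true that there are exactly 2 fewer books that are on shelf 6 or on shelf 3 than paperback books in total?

There are 12 books on shelf 6 or on shelf 3.
There are 13 paperback books.
The claim requires 13 − 12 (= 1) to equal 2, which does not hold.

False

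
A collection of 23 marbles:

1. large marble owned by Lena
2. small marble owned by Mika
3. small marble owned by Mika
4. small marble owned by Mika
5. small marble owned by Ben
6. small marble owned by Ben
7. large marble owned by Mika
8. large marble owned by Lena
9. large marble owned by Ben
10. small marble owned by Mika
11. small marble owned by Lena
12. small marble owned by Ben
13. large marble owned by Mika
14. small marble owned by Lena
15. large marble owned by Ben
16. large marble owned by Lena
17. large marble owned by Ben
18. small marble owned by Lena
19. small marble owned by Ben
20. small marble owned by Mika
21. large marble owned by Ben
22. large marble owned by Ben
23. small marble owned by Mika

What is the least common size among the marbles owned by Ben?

Counts by size (restricted to marbles owned by Ben): large 5, small 4.
The minimum is 4, held uniquely by small.

small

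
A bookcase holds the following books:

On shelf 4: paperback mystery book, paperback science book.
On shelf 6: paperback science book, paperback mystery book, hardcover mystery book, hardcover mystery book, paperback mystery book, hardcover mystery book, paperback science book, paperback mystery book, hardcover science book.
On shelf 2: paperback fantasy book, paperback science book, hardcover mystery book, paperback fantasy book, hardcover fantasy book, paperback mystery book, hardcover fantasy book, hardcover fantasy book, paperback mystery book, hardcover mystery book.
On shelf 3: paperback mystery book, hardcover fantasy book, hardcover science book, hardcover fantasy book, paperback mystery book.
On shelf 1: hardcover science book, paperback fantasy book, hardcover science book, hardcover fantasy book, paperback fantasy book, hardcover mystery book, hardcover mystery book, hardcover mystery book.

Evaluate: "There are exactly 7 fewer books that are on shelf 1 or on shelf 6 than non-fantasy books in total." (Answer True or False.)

|books on shelf 1 or on shelf 6| = 17.
|non-fantasy books| = 24.
The claim requires 24 − 17 (= 7) to equal 7, which holds.

True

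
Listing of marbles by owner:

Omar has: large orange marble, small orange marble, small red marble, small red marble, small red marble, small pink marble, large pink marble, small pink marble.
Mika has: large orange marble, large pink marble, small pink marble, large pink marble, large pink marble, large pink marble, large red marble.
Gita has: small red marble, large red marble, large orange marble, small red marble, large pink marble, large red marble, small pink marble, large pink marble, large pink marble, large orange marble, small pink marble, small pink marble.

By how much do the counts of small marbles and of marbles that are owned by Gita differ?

0

small marbles: 12. marbles owned by Gita: 12.
|12 − 12| = 12 − 12 = 0.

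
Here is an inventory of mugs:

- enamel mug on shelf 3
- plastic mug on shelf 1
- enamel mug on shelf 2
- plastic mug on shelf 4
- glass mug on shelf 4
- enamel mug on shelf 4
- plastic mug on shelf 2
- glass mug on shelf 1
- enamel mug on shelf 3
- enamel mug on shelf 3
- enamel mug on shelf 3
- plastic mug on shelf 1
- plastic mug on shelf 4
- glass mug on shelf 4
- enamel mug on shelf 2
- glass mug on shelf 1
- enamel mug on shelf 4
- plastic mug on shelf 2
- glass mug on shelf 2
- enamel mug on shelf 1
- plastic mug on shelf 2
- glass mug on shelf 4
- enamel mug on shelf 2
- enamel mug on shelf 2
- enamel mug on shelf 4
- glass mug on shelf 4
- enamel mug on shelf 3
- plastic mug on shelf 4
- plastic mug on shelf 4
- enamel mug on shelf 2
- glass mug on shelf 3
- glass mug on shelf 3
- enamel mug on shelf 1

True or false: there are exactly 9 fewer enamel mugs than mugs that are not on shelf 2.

True

|enamel mugs| = 15.
|mugs that are not on shelf 2| = 24.
The claim requires 24 − 15 (= 9) to equal 9, which holds.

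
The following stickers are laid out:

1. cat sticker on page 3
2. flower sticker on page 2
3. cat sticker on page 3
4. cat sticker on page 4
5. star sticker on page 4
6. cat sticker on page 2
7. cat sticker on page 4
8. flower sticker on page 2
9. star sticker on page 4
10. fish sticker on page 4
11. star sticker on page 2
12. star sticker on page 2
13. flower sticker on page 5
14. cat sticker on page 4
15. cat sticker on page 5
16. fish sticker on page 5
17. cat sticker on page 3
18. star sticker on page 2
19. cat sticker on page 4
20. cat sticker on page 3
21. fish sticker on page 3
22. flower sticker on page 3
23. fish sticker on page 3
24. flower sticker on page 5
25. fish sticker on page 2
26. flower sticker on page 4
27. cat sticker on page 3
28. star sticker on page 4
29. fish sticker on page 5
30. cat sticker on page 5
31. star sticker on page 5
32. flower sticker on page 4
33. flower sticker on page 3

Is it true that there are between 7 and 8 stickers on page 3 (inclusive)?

There are 9 stickers on page 3.
The claim requires 7 ≤ 9 ≤ 8, which does not hold.

False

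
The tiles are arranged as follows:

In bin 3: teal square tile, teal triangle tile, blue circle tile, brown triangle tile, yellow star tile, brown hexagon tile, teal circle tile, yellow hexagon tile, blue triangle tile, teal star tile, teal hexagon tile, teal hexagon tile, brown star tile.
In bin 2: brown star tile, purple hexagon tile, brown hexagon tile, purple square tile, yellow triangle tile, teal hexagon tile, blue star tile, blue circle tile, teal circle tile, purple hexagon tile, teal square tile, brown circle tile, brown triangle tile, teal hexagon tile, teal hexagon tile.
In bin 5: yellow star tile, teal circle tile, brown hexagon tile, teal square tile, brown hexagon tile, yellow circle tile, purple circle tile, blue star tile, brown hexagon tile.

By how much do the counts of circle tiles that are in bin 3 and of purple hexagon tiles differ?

0

circle tiles in bin 3: 2. purple hexagon tiles: 2.
|2 − 2| = 2 − 2 = 0.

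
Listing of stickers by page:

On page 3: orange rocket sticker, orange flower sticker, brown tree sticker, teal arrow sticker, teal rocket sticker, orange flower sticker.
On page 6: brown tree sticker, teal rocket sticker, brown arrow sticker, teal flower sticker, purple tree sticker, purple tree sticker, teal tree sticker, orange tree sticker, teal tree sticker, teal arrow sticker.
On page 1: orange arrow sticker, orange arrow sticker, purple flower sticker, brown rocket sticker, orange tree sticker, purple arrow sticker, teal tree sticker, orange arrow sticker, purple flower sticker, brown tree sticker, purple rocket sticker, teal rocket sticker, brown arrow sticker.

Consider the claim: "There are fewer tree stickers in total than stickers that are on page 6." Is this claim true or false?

False

There are 10 tree stickers.
There are 10 stickers on page 6.
The claim requires 10 < 10, which does not hold.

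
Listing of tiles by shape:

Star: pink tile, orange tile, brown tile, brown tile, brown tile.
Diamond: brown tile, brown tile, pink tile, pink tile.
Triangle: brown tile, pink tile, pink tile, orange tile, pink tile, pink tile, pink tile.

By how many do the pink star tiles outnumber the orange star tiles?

0

pink star tiles: 1.
orange star tiles: 1.
1 − 1 = 0.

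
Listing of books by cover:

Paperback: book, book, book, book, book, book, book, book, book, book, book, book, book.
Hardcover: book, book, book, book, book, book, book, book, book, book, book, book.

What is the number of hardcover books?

12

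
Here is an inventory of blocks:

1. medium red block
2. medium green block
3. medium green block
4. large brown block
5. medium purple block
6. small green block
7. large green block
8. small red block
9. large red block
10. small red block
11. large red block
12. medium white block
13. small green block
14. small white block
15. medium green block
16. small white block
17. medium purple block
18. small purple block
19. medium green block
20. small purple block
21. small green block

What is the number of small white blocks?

2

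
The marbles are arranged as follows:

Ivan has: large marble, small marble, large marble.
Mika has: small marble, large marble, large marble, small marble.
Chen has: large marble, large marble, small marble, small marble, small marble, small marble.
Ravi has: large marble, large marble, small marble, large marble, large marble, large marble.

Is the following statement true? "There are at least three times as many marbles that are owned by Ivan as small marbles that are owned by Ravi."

True

|marbles owned by Ivan| = 3.
|small marbles owned by Ravi| = 1.
The claim requires 3 ≥ 3 × 1 = 3, which holds.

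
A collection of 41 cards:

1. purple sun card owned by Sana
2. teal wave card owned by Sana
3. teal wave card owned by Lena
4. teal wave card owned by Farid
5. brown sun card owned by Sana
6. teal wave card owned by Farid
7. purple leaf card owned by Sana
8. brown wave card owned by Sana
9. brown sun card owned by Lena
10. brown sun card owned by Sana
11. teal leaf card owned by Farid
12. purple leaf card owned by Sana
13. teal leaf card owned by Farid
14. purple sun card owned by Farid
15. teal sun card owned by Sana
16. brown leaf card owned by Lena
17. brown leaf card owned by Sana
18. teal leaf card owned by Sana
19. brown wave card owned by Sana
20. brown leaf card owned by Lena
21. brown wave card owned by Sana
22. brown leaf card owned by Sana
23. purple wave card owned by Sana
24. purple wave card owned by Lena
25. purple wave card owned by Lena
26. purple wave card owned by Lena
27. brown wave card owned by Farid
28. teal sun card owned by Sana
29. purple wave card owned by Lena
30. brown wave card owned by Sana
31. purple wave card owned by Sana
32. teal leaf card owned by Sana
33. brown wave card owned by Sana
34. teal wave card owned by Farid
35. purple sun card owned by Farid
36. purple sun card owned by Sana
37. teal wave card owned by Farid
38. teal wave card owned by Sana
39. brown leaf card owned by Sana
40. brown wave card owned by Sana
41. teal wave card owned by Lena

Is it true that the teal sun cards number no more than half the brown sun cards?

False

|teal sun cards| = 2.
|brown sun cards| = 3.
The claim requires 2 × 2 = 4 ≤ 3, which does not hold.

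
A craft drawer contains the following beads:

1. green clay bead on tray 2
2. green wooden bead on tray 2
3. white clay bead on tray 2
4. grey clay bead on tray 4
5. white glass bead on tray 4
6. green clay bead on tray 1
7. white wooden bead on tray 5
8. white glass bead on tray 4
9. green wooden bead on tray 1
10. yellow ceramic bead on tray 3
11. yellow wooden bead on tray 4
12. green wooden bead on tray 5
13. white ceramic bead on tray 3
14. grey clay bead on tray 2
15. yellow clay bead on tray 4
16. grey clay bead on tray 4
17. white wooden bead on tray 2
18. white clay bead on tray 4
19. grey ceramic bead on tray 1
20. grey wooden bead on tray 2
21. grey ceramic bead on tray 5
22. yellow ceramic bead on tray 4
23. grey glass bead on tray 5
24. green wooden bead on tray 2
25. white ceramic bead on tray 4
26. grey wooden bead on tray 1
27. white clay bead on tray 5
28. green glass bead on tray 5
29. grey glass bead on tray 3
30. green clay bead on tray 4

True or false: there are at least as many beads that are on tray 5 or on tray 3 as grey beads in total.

beads on tray 5 or on tray 3: 9.
grey beads: 9.
The claim requires 9 ≥ 9, which holds.

True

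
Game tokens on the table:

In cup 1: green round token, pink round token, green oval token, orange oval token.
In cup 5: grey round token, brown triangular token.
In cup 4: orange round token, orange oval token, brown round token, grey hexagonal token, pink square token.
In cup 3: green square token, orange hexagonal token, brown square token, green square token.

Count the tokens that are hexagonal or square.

hexagonal: 2; square: 4; together 2 + 4 = 6.

6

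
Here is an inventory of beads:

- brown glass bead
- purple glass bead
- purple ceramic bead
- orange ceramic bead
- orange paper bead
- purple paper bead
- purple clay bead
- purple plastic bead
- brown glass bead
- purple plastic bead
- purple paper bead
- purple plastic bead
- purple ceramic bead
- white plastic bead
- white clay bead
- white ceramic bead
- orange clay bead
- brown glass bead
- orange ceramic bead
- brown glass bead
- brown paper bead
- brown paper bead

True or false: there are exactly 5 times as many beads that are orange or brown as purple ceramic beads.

True

beads that are orange or brown: 10.
purple ceramic beads: 2.
The claim requires 10 = 5 × 2 = 10, which holds.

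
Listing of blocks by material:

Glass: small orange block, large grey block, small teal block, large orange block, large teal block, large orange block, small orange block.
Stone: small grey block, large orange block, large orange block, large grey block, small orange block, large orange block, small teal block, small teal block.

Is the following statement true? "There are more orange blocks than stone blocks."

False

orange blocks: 8.
stone blocks: 8.
The claim requires 8 > 8, which does not hold.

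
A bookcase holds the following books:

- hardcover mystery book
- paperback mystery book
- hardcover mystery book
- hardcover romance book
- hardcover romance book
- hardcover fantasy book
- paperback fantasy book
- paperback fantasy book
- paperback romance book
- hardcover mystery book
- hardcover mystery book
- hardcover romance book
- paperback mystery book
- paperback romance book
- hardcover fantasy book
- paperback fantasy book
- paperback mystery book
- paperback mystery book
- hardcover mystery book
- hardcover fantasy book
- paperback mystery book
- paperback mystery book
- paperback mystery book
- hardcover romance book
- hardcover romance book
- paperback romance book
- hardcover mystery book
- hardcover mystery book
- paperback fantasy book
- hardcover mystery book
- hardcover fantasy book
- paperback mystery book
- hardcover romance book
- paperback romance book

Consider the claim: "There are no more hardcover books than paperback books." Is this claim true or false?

hardcover books: 18.
paperback books: 16.
The claim requires 18 ≤ 16, which does not hold.

False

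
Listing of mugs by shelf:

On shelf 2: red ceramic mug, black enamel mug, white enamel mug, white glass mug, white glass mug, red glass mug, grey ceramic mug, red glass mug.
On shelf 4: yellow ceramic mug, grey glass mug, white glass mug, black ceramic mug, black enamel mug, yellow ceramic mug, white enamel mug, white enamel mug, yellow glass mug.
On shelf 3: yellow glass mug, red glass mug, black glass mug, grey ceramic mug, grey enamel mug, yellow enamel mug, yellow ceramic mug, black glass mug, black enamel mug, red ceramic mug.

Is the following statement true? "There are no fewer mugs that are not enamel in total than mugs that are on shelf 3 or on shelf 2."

True

mugs that are not enamel: 19.
mugs on shelf 3 or on shelf 2: 18.
The claim requires 19 ≥ 18, which holds.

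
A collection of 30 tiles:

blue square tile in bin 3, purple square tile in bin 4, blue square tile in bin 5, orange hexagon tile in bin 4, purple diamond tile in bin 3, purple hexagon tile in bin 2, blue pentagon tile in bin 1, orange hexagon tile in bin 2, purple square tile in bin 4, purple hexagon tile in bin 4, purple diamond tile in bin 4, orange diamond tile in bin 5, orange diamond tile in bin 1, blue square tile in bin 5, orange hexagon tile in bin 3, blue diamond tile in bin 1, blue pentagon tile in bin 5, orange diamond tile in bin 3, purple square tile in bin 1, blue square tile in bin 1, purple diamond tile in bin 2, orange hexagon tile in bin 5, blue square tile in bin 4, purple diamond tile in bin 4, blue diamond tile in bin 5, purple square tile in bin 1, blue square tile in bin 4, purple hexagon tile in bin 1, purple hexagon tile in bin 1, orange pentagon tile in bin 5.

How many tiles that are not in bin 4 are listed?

22

Total tiles: 30; with the excluded value: 8; remaining 30 − 8 = 22.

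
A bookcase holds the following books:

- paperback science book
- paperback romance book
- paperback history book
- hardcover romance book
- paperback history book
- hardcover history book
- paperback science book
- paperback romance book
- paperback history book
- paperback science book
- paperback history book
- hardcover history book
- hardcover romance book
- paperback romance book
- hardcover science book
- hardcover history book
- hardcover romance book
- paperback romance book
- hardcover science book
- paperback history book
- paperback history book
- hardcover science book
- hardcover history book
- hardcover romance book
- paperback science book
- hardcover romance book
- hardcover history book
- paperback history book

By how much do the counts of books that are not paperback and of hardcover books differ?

0

books that are not paperback: 13. hardcover books: 13.
|13 − 13| = 13 − 13 = 0.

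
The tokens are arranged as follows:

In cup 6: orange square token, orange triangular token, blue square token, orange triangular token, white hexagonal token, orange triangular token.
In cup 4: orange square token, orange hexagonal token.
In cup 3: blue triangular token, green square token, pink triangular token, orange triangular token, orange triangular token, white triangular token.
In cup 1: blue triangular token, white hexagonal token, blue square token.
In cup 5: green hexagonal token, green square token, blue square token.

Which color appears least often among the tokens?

pink

Counts by color: orange 8, blue 5, white 3, green 3, pink 1.
The minimum is 1, held uniquely by pink.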